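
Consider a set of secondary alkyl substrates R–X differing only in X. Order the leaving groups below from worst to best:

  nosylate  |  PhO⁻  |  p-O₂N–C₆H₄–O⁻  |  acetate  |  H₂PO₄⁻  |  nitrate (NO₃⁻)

Leaving-group ability tracks the stability of the departed species; conjugate-acid pKₐ is the usual yardstick (lower pKₐ → better LG).
nosylate: pKₐ(p-O₂NC₆H₄SO₃H) ≈ -3.5 — p-nitro group further stabilises the sulfonate
nitrate (NO₃⁻): pKₐ(HNO₃) ≈ -1.3
H₂PO₄⁻: pKₐ(H₃PO₄) ≈ 2.1 — moderate base; biological leaving group after further activation
acetate: pKₐ(CH₃COOH) ≈ 4.8 — resonance-stabilised but still a weak base
p-O₂N–C₆H₄–O⁻: pKₐ(p-nitrophenol) ≈ 7.2
PhO⁻: pKₐ(C₆H₅OH (phenol)) ≈ 10
The question asks for worst first, so the sequence is read in increasing leaving-group ability.

PhO⁻ < p-O₂N–C₆H₄–O⁻ < acetate < H₂PO₄⁻ < nitrate (NO₃⁻) < nosylate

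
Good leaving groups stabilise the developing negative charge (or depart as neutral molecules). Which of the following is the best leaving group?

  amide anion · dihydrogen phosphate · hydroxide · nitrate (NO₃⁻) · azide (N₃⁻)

The more stable X⁻ (or X) is on its own — i.e. the weaker a base it is — the better a leaving group it makes.
nitrate (NO₃⁻): pKₐ(HNO₃) ≈ -1.3
dihydrogen phosphate: pKₐ(H₃PO₄) ≈ 2.1
azide (N₃⁻): pKₐ(HN₃) ≈ 4.7
hydroxide: pKₐ(H₂O) ≈ 15.7
amide anion: pKₐ(NH₃) ≈ 38

nitrate (NO₃⁻)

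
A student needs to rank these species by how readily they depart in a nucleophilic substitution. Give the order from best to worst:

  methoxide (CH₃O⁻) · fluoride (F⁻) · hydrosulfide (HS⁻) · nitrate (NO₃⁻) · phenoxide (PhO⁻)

nitrate (NO₃⁻): pKₐ(HNO₃) ≈ -1.3 — resonance-delocalised over three oxygens
fluoride (F⁻): pKₐ(HF) ≈ 3.2 — small and strongly basic; the poor halide leaving group
hydrosulfide (HS⁻): pKₐ(H₂S) ≈ 7 — larger and more polarisable than the oxygen analogue
phenoxide (PhO⁻): pKₐ(C₆H₅OH (phenol)) ≈ 10 — resonance into the ring helps, but still a poor LG
methoxide (CH₃O⁻): pKₐ(CH₃OH) ≈ 15.5

nitrate (NO₃⁻) > fluoride (F⁻) > hydrosulfide (HS⁻) > phenoxide (PhO⁻) > methoxide (CH₃O⁻)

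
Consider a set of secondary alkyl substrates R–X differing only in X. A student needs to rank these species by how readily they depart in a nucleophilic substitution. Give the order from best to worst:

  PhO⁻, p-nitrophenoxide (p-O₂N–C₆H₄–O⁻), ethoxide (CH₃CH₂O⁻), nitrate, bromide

Rank by basicity of the departing species: weakest base leaves most easily.
bromide: pKₐ(HBr) ≈ -9
nitrate: pKₐ(HNO₃) ≈ -1.3
p-nitrophenoxide (p-O₂N–C₆H₄–O⁻): pKₐ(p-nitrophenol) ≈ 7.2 — nitro group delocalises the charge; the classic chromogenic LG
PhO⁻: pKₐ(C₆H₅OH (phenol)) ≈ 10
ethoxide (CH₃CH₂O⁻): pKₐ(CH₃CH₂OH) ≈ 16 — strong base; alkoxides do not leave unassisted

bromide > nitrate > p-nitrophenoxide (p-O₂N–C₆H₄–O⁻) > PhO⁻ > ethoxide (CH₃CH₂O⁻)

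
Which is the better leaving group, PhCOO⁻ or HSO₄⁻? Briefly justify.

HSO₄⁻ is the better leaving group.
pKₐ(H₂SO₄) ≈ -3 versus pKₐ(C₆H₅COOH) ≈ 4.2: HSO₄⁻ is the much weaker base.
Conjugate base of a strong mineral acid.

HSO₄⁻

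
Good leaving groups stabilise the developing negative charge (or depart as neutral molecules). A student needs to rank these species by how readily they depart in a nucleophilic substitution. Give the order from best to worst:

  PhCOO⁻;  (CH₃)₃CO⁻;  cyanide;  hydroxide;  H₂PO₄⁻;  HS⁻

H₂PO₄⁻ > PhCOO⁻ > HS⁻ > cyanide > hydroxide > (CH₃)₃CO⁻

A good leaving group is a weak base: the lower the pKₐ of its conjugate acid, the more readily it departs.
H₂PO₄⁻: pKₐ(H₃PO₄) ≈ 2.1
PhCOO⁻: pKₐ(C₆H₅COOH) ≈ 4.2
HS⁻: pKₐ(H₂S) ≈ 7 — larger and more polarisable than the oxygen analogue
cyanide: pKₐ(HCN) ≈ 9.2
hydroxide: pKₐ(H₂O) ≈ 15.7
(CH₃)₃CO⁻: pKₐ(t-BuOH) ≈ 18 — bulky, strongly basic alkoxide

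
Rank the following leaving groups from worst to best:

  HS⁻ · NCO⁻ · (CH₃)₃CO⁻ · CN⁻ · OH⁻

A good leaving group is a weak base: the lower the pKₐ of its conjugate acid, the more readily it departs.
NCO⁻: pKₐ(HOCN) ≈ 3.5
HS⁻: pKₐ(H₂S) ≈ 7 — larger and more polarisable than the oxygen analogue
CN⁻: pKₐ(HCN) ≈ 9.2 — sp carbon stabilises the charge somewhat, but still a poor LG
OH⁻: pKₐ(H₂O) ≈ 15.7 — strong base; essentially never leaves without prior activation
(CH₃)₃CO⁻: pKₐ(t-BuOH) ≈ 18
The question asks for worst first, so the sequence is read in increasing leaving-group ability.

(CH₃)₃CO⁻ < OH⁻ < CN⁻ < HS⁻ < NCO⁻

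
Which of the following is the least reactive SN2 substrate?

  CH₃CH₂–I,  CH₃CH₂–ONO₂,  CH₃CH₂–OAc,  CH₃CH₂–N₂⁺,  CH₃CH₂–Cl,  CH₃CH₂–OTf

CH₃CH₂–OAc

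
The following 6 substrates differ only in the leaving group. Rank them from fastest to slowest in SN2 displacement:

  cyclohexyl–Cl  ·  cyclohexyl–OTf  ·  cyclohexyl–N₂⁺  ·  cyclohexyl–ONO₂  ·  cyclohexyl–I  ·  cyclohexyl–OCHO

cyclohexyl–N₂⁺ > cyclohexyl–OTf > cyclohexyl–I > cyclohexyl–Cl > cyclohexyl–ONO₂ > cyclohexyl–OCHO

Identical carbon frameworks mean the comparison reduces to leaving-group quality.
Leaving-group ability tracks the stability of the departed species; conjugate-acid pKₐ is the usual yardstick (lower pKₐ → better LG).
cyclohexyl–N₂⁺ loses N₂: no meaningful conjugate acid; N₂ departs as an exceptionally stable neutral molecule
cyclohexyl–OTf loses OTf⁻: pKₐ(CF₃SO₃H (triflic acid)) ≈ -14
cyclohexyl–I loses I⁻: pKₐ(HI) ≈ -10
cyclohexyl–Cl loses Cl⁻: pKₐ(HCl) ≈ -7
cyclohexyl–ONO₂ loses NO₃⁻: pKₐ(HNO₃) ≈ -1.3
cyclohexyl–OCHO loses HCOO⁻: pKₐ(HCOOH) ≈ 3.8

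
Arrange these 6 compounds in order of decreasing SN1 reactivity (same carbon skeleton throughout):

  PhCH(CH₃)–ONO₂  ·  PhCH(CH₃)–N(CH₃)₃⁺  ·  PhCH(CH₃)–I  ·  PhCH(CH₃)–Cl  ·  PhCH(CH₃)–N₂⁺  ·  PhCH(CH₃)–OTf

PhCH(CH₃)–N₂⁺ > PhCH(CH₃)–OTf > PhCH(CH₃)–I > PhCH(CH₃)–Cl > PhCH(CH₃)–ONO₂ > PhCH(CH₃)–N(CH₃)₃⁺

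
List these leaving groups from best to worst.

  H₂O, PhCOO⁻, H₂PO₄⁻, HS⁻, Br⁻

Leaving-group ability tracks the stability of the departed species; conjugate-acid pKₐ is the usual yardstick (lower pKₐ → better LG).
Br⁻: pKₐ(HBr) ≈ -9
H₂O: pKₐ(H₃O⁺) ≈ -1.7
H₂PO₄⁻: pKₐ(H₃PO₄) ≈ 2.1
PhCOO⁻: pKₐ(C₆H₅COOH) ≈ 4.2
HS⁻: pKₐ(H₂S) ≈ 7

Br⁻ > H₂O > H₂PO₄⁻ > PhCOO⁻ > HS⁻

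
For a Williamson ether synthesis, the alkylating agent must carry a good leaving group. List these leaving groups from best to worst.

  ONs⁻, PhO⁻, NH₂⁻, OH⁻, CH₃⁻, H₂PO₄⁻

A good leaving group is a weak base: the lower the pKₐ of its conjugate acid, the more readily it departs.
ONs⁻: pKₐ(p-O₂NC₆H₄SO₃H) ≈ -3.5 — p-nitro group further stabilises the sulfonate
H₂PO₄⁻: pKₐ(H₃PO₄) ≈ 2.1 — moderate base; biological leaving group after further activation
PhO⁻: pKₐ(C₆H₅OH (phenol)) ≈ 10
OH⁻: pKₐ(H₂O) ≈ 15.7 — strong base; essentially never leaves without prior activation
NH₂⁻: pKₐ(NH₃) ≈ 38 — extremely strong base; never a leaving group
CH₃⁻: pKₐ(CH₄) ≈ 48 — unstabilised carbanion; the worst conceivable leaving group

ONs⁻ > H₂PO₄⁻ > PhO⁻ > OH⁻ > NH₂⁻ > CH₃⁻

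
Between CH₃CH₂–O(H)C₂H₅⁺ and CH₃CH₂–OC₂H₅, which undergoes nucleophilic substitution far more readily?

CH₃CH₂–O(H)C₂H₅⁺

From CH₃CH₂–OC₂H₅ the departing group would be CH₃CH₂O⁻ (pKₐ(CH₃CH₂OH) ≈ 16). Strong base; alkoxides do not leave unassisted.
From CH₃CH₂–O(H)C₂H₅⁺ the leaving group is R'OH (pKₐ(R'OH₂⁺) ≈ -2.4). Neutral; leaves from a protonated ether (an oxonium ion, R–O(H)R'⁺).
(In practice CH₃CH₂–O(H)C₂H₅⁺ is made from CH₃CH₂–OC₂H₅ by protonation with concentrated HBr, allowing neutral ethanol, rather than ethoxide, to depart.)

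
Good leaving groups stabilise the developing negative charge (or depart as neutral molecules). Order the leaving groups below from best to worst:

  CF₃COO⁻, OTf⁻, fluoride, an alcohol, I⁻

OTf⁻ > I⁻ > an alcohol > CF₃COO⁻ > fluoride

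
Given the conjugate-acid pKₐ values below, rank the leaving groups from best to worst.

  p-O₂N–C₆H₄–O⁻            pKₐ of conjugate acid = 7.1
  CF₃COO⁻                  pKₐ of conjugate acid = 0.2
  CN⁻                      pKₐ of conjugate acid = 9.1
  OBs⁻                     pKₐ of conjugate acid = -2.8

OBs⁻ > CF₃COO⁻ > p-O₂N–C₆H₄–O⁻ > CN⁻

Lower conjugate-acid pKₐ ⇒ weaker base ⇒ better leaving group.
Sorting by the given values: OBs⁻ (-2.8), CF₃COO⁻ (0.2), p-O₂N–C₆H₄–O⁻ (7.1), CN⁻ (9.1).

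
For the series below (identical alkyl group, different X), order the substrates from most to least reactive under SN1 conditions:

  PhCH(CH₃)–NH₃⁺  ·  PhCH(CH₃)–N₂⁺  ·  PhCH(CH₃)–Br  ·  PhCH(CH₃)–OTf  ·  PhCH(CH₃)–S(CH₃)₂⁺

PhCH(CH₃)–N₂⁺ > PhCH(CH₃)–OTf > PhCH(CH₃)–Br > PhCH(CH₃)–S(CH₃)₂⁺ > PhCH(CH₃)–NH₃⁺

Same R in every case — rank the leaving groups.
The more stable X⁻ (or X) is on its own — i.e. the weaker a base it is — the better a leaving group it makes.
PhCH(CH₃)–N₂⁺ loses N₂: no meaningful conjugate acid; N₂ departs as an exceptionally stable neutral molecule
PhCH(CH₃)–OTf loses OTf⁻: pKₐ(CF₃SO₃H (triflic acid)) ≈ -14
PhCH(CH₃)–Br loses Br⁻: pKₐ(HBr) ≈ -9
PhCH(CH₃)–S(CH₃)₂⁺ loses SR'₂: pKₐ(R'₂SH⁺) ≈ -7
PhCH(CH₃)–NH₃⁺ loses NH₃: pKₐ(NH₄⁺) ≈ 9.2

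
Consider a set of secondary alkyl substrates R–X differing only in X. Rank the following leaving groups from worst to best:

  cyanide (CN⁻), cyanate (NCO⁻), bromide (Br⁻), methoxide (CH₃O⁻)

methoxide (CH₃O⁻) < cyanide (CN⁻) < cyanate (NCO⁻) < bromide (Br⁻)

A good leaving group is a weak base: the lower the pKₐ of its conjugate acid, the more readily it departs.
bromide (Br⁻): pKₐ(HBr) ≈ -9
cyanate (NCO⁻): pKₐ(HOCN) ≈ 3.5
cyanide (CN⁻): pKₐ(HCN) ≈ 9.2
methoxide (CH₃O⁻): pKₐ(CH₃OH) ≈ 15.5
Listed from poorest to best leaving group as asked.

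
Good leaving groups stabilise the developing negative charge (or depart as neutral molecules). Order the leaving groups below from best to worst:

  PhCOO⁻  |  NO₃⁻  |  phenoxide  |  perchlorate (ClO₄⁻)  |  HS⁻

A good leaving group is a weak base: the lower the pKₐ of its conjugate acid, the more readily it departs.
perchlorate (ClO₄⁻): pKₐ(HClO₄) ≈ -10
NO₃⁻: pKₐ(HNO₃) ≈ -1.3
PhCOO⁻: pKₐ(C₆H₅COOH) ≈ 4.2
HS⁻: pKₐ(H₂S) ≈ 7
phenoxide: pKₐ(C₆H₅OH (phenol)) ≈ 10

perchlorate (ClO₄⁻) > NO₃⁻ > PhCOO⁻ > HS⁻ > phenoxide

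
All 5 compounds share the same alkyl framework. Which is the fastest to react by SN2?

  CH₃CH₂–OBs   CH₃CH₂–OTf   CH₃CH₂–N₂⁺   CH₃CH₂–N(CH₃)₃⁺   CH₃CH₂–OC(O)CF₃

CH₃CH₂–N₂⁺

Identical carbon frameworks mean the comparison reduces to leaving-group quality.
The more stable X⁻ (or X) is on its own — i.e. the weaker a base it is — the better a leaving group it makes.
CH₃CH₂–N₂⁺ loses N₂: no meaningful conjugate acid; N₂ departs as an exceptionally stable neutral molecule
CH₃CH₂–OTf loses OTf⁻: pKₐ(CF₃SO₃H (triflic acid)) ≈ -14
CH₃CH₂–OBs loses OBs⁻: pKₐ(p-BrC₆H₄SO₃H) ≈ -2.8
CH₃CH₂–OC(O)CF₃ loses CF₃COO⁻: pKₐ(CF₃COOH) ≈ 0.2
CH₃CH₂–N(CH₃)₃⁺ loses NR'₃: pKₐ(R'₃NH⁺) ≈ 10.7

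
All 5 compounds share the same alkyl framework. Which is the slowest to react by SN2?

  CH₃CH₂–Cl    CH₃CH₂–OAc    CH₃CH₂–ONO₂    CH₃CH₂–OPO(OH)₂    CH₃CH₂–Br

CH₃CH₂–OAc

Same R in every case — rank the leaving groups.
The more stable X⁻ (or X) is on its own — i.e. the weaker a base it is — the better a leaving group it makes.
CH₃CH₂–Br loses Br⁻: pKₐ(HBr) ≈ -9
CH₃CH₂–Cl loses Cl⁻: pKₐ(HCl) ≈ -7
CH₃CH₂–ONO₂ loses NO₃⁻: pKₐ(HNO₃) ≈ -1.3
CH₃CH₂–OPO(OH)₂ loses H₂PO₄⁻: pKₐ(H₃PO₄) ≈ 2.1
CH₃CH₂–OAc loses AcO⁻: pKₐ(CH₃COOH) ≈ 4.8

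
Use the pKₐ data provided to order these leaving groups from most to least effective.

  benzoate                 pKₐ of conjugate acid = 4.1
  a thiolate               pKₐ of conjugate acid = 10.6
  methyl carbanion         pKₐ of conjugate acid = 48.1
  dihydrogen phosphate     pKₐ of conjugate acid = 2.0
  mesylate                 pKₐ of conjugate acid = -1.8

Lower conjugate-acid pKₐ ⇒ weaker base ⇒ better leaving group.
Sorting by the given values: mesylate (-1.8), dihydrogen phosphate (2.0), benzoate (4.1), a thiolate (10.6), methyl carbanion (48.1).

mesylate > dihydrogen phosphate > benzoate > a thiolate > methyl carbanion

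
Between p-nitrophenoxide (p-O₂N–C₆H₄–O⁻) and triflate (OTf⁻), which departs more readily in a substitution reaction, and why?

triflate (OTf⁻)

triflate (OTf⁻) is the better leaving group.
pKₐ(CF₃SO₃H (triflic acid)) ≈ -14 versus pKₐ(p-nitrophenol) ≈ 7.2: triflate (OTf⁻) is the much weaker base.
Charge spread over three oxygens and a CF₃ group; the premier leaving group in synthesis.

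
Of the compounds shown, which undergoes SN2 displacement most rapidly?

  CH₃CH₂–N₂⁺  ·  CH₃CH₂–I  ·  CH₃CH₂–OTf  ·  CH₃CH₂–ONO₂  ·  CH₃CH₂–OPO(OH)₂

CH₃CH₂–N₂⁺

The skeletons are identical, so relative rate is governed entirely by leaving-group ability.
Leaving-group ability tracks the stability of the departed species; conjugate-acid pKₐ is the usual yardstick (lower pKₐ → better LG).
CH₃CH₂–N₂⁺ loses N₂: no meaningful conjugate acid; N₂ departs as an exceptionally stable neutral molecule
CH₃CH₂–OTf loses OTf⁻: pKₐ(CF₃SO₃H (triflic acid)) ≈ -14
CH₃CH₂–I loses I⁻: pKₐ(HI) ≈ -10
CH₃CH₂–ONO₂ loses NO₃⁻: pKₐ(HNO₃) ≈ -1.3
CH₃CH₂–OPO(OH)₂ loses H₂PO₄⁻: pKₐ(H₃PO₄) ≈ 2.1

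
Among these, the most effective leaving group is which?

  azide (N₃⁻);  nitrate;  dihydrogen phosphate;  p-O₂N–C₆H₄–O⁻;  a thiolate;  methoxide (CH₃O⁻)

nitrate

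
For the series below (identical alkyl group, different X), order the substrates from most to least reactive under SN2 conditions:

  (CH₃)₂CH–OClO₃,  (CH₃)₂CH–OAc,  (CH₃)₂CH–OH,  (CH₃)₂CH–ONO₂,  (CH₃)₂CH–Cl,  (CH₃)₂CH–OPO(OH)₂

(CH₃)₂CH–OClO₃ > (CH₃)₂CH–Cl > (CH₃)₂CH–ONO₂ > (CH₃)₂CH–OPO(OH)₂ > (CH₃)₂CH–OAc > (CH₃)₂CH–OH

Same R in every case — rank the leaving groups.
A good leaving group is a weak base: the lower the pKₐ of its conjugate acid, the more readily it departs.
(CH₃)₂CH–OClO₃ loses ClO₄⁻: pKₐ(HClO₄) ≈ -10
(CH₃)₂CH–Cl loses Cl⁻: pKₐ(HCl) ≈ -7
(CH₃)₂CH–ONO₂ loses NO₃⁻: pKₐ(HNO₃) ≈ -1.3
(CH₃)₂CH–OPO(OH)₂ loses H₂PO₄⁻: pKₐ(H₃PO₄) ≈ 2.1
(CH₃)₂CH–OAc loses AcO⁻: pKₐ(CH₃COOH) ≈ 4.8
(CH₃)₂CH–OH loses OH⁻: pKₐ(H₂O) ≈ 15.7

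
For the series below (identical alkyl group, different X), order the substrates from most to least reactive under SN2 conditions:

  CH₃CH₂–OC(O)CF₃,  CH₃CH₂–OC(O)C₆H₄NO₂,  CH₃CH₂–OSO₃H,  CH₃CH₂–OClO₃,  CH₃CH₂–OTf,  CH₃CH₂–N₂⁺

CH₃CH₂–N₂⁺ > CH₃CH₂–OTf > CH₃CH₂–OClO₃ > CH₃CH₂–OSO₃H > CH₃CH₂–OC(O)CF₃ > CH₃CH₂–OC(O)C₆H₄NO₂

The skeletons are identical, so relative rate is governed entirely by leaving-group ability.
Rank by basicity of the departing species: weakest base leaves most easily.
CH₃CH₂–N₂⁺ loses N₂: no meaningful conjugate acid; N₂ departs as an exceptionally stable neutral molecule
CH₃CH₂–OTf loses OTf⁻: pKₐ(CF₃SO₃H (triflic acid)) ≈ -14
CH₃CH₂–OClO₃ loses ClO₄⁻: pKₐ(HClO₄) ≈ -10
CH₃CH₂–OSO₃H loses HSO₄⁻: pKₐ(H₂SO₄) ≈ -3
CH₃CH₂–OC(O)CF₃ loses CF₃COO⁻: pKₐ(CF₃COOH) ≈ 0.2
CH₃CH₂–OC(O)C₆H₄NO₂ loses p-O₂N–C₆H₄–COO⁻: pKₐ(p-nitrobenzoic acid) ≈ 3.4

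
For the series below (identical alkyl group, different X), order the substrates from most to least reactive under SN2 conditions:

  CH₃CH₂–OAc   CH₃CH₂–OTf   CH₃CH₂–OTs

CH₃CH₂–OTf > CH₃CH₂–OTs > CH₃CH₂–OAc

Identical carbon frameworks mean the comparison reduces to leaving-group quality.
A good leaving group is a weak base: the lower the pKₐ of its conjugate acid, the more readily it departs.
CH₃CH₂–OTf loses OTf⁻: pKₐ(CF₃SO₃H (triflic acid)) ≈ -14
CH₃CH₂–OTs loses OTs⁻: pKₐ(p-CH₃C₆H₄SO₃H (TsOH)) ≈ -2.8
CH₃CH₂–OAc loses AcO⁻: pKₐ(CH₃COOH) ≈ 4.8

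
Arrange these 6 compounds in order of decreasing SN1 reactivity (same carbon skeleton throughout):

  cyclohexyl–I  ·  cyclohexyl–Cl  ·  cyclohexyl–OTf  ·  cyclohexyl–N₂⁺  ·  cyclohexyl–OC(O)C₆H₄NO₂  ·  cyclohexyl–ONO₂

cyclohexyl–N₂⁺ > cyclohexyl–OTf > cyclohexyl–I > cyclohexyl–Cl > cyclohexyl–ONO₂ > cyclohexyl–OC(O)C₆H₄NO₂

Identical carbon frameworks mean the comparison reduces to leaving-group quality.
Leaving-group ability tracks the stability of the departed species; conjugate-acid pKₐ is the usual yardstick (lower pKₐ → better LG).
cyclohexyl–N₂⁺ loses N₂: no meaningful conjugate acid; N₂ departs as an exceptionally stable neutral molecule
cyclohexyl–OTf loses OTf⁻: pKₐ(CF₃SO₃H (triflic acid)) ≈ -14
cyclohexyl–I loses I⁻: pKₐ(HI) ≈ -10
cyclohexyl–Cl loses Cl⁻: pKₐ(HCl) ≈ -7
cyclohexyl–ONO₂ loses NO₃⁻: pKₐ(HNO₃) ≈ -1.3
cyclohexyl–OC(O)C₆H₄NO₂ loses p-O₂N–C₆H₄–COO⁻: pKₐ(p-nitrobenzoic acid) ≈ 3.4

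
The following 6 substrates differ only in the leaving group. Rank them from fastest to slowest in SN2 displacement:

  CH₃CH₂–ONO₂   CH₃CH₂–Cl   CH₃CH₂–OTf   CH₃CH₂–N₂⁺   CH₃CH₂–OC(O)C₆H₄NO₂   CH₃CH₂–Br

The skeletons are identical, so relative rate is governed entirely by leaving-group ability.
Rank by basicity of the departing species: weakest base leaves most easily.
CH₃CH₂–N₂⁺ loses N₂: no meaningful conjugate acid; N₂ departs as an exceptionally stable neutral molecule
CH₃CH₂–OTf loses OTf⁻: pKₐ(CF₃SO₃H (triflic acid)) ≈ -14
CH₃CH₂–Br loses Br⁻: pKₐ(HBr) ≈ -9
CH₃CH₂–Cl loses Cl⁻: pKₐ(HCl) ≈ -7
CH₃CH₂–ONO₂ loses NO₃⁻: pKₐ(HNO₃) ≈ -1.3
CH₃CH₂–OC(O)C₆H₄NO₂ loses p-O₂N–C₆H₄–COO⁻: pKₐ(p-nitrobenzoic acid) ≈ 3.4

CH₃CH₂–N₂⁺ > CH₃CH₂–OTf > CH₃CH₂–Br > CH₃CH₂–Cl > CH₃CH₂–ONO₂ > CH₃CH₂–OC(O)C₆H₄NO₂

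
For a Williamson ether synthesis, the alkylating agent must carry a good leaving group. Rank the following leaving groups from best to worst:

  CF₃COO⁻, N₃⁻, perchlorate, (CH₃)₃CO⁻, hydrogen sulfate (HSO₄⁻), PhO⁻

The more stable X⁻ (or X) is on its own — i.e. the weaker a base it is — the better a leaving group it makes.
perchlorate: pKₐ(HClO₄) ≈ -10
hydrogen sulfate (HSO₄⁻): pKₐ(H₂SO₄) ≈ -3
CF₃COO⁻: pKₐ(CF₃COOH) ≈ 0.2
N₃⁻: pKₐ(HN₃) ≈ 4.7
PhO⁻: pKₐ(C₆H₅OH (phenol)) ≈ 10
(CH₃)₃CO⁻: pKₐ(t-BuOH) ≈ 18

perchlorate > hydrogen sulfate (HSO₄⁻) > CF₃COO⁻ > N₃⁻ > PhO⁻ > (CH₃)₃CO⁻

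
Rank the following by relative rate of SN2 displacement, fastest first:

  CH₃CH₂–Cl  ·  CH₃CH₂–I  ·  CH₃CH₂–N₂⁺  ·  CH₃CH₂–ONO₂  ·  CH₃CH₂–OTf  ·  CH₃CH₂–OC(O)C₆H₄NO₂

The skeletons are identical, so relative rate is governed entirely by leaving-group ability.
Leaving-group ability tracks the stability of the departed species; conjugate-acid pKₐ is the usual yardstick (lower pKₐ → better LG).
CH₃CH₂–N₂⁺ loses N₂: no meaningful conjugate acid; N₂ departs as an exceptionally stable neutral molecule
CH₃CH₂–OTf loses OTf⁻: pKₐ(CF₃SO₃H (triflic acid)) ≈ -14
CH₃CH₂–I loses I⁻: pKₐ(HI) ≈ -10
CH₃CH₂–Cl loses Cl⁻: pKₐ(HCl) ≈ -7
CH₃CH₂–ONO₂ loses NO₃⁻: pKₐ(HNO₃) ≈ -1.3
CH₃CH₂–OC(O)C₆H₄NO₂ loses p-O₂N–C₆H₄–COO⁻: pKₐ(p-nitrobenzoic acid) ≈ 3.4

CH₃CH₂–N₂⁺ > CH₃CH₂–OTf > CH₃CH₂–I > CH₃CH₂–Cl > CH₃CH₂–ONO₂ > CH₃CH₂–OC(O)C₆H₄NO₂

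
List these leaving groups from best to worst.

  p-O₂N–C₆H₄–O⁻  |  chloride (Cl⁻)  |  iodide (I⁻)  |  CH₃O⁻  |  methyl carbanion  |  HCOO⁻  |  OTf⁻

OTf⁻ > iodide (I⁻) > chloride (Cl⁻) > HCOO⁻ > p-O₂N–C₆H₄–O⁻ > CH₃O⁻ > methyl carbanion

A good leaving group is a weak base: the lower the pKₐ of its conjugate acid, the more readily it departs.
OTf⁻: pKₐ(CF₃SO₃H (triflic acid)) ≈ -14
iodide (I⁻): pKₐ(HI) ≈ -10
chloride (Cl⁻): pKₐ(HCl) ≈ -7
HCOO⁻: pKₐ(HCOOH) ≈ 3.8
p-O₂N–C₆H₄–O⁻: pKₐ(p-nitrophenol) ≈ 7.2
CH₃O⁻: pKₐ(CH₃OH) ≈ 15.5
methyl carbanion: pKₐ(CH₄) ≈ 48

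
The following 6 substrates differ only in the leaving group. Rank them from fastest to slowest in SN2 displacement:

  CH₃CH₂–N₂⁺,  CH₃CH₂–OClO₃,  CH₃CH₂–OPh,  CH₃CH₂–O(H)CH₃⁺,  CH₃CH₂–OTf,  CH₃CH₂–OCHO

With the same alkyl group throughout, only the leaving group differentiates the rates.
Rank by basicity of the departing species: weakest base leaves most easily.
CH₃CH₂–N₂⁺ loses N₂: no meaningful conjugate acid; N₂ departs as an exceptionally stable neutral molecule
CH₃CH₂–OTf loses OTf⁻: pKₐ(CF₃SO₃H (triflic acid)) ≈ -14
CH₃CH₂–OClO₃ loses ClO₄⁻: pKₐ(HClO₄) ≈ -10
CH₃CH₂–O(H)CH₃⁺ loses R'OH: pKₐ(R'OH₂⁺) ≈ -2.4
CH₃CH₂–OCHO loses HCOO⁻: pKₐ(HCOOH) ≈ 3.8
CH₃CH₂–OPh loses PhO⁻: pKₐ(C₆H₅OH (phenol)) ≈ 10

CH₃CH₂–N₂⁺ > CH₃CH₂–OTf > CH₃CH₂–OClO₃ > CH₃CH₂–O(H)CH₃⁺ > CH₃CH₂–OCHO > CH₃CH₂–OPh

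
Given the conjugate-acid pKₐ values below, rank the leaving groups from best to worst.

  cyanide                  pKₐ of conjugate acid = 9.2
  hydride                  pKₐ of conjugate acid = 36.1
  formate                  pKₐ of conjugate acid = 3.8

Lower conjugate-acid pKₐ ⇒ weaker base ⇒ better leaving group.
Sorting by the given values: formate (3.8), cyanide (9.2), hydride (36.1).

formate > cyanide > hydride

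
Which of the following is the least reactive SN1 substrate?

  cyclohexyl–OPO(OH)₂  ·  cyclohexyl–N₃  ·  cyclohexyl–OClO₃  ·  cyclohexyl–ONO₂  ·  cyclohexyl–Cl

cyclohexyl–N₃

Identical carbon frameworks mean the comparison reduces to leaving-group quality.
Leaving-group ability tracks the stability of the departed species; conjugate-acid pKₐ is the usual yardstick (lower pKₐ → better LG).
cyclohexyl–OClO₃ loses ClO₄⁻: pKₐ(HClO₄) ≈ -10
cyclohexyl–Cl loses Cl⁻: pKₐ(HCl) ≈ -7
cyclohexyl–ONO₂ loses NO₃⁻: pKₐ(HNO₃) ≈ -1.3
cyclohexyl–OPO(OH)₂ loses H₂PO₄⁻: pKₐ(H₃PO₄) ≈ 2.1
cyclohexyl–N₃ loses N₃⁻: pKₐ(HN₃) ≈ 4.7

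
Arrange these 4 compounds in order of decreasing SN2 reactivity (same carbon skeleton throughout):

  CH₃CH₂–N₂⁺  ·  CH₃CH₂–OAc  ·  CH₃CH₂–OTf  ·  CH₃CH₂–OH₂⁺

With the same alkyl group throughout, only the leaving group differentiates the rates.
A good leaving group is a weak base: the lower the pKₐ of its conjugate acid, the more readily it departs.
CH₃CH₂–N₂⁺ loses N₂: no meaningful conjugate acid; N₂ departs as an exceptionally stable neutral molecule
CH₃CH₂–OTf loses OTf⁻: pKₐ(CF₃SO₃H (triflic acid)) ≈ -14
CH₃CH₂–OH₂⁺ loses H₂O: pKₐ(H₃O⁺) ≈ -1.7
CH₃CH₂–OAc loses AcO⁻: pKₐ(CH₃COOH) ≈ 4.8

CH₃CH₂–N₂⁺ > CH₃CH₂–OTf > CH₃CH₂–OH₂⁺ > CH₃CH₂–OAc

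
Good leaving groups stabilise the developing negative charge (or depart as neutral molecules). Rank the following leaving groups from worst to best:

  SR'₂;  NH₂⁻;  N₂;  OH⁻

Rank by basicity of the departing species: weakest base leaves most easily.
N₂: no meaningful conjugate acid; N₂ departs as an exceptionally stable neutral molecule
SR'₂: pKₐ(R'₂SH⁺) ≈ -7
OH⁻: pKₐ(H₂O) ≈ 15.7 — strong base; essentially never leaves without prior activation
NH₂⁻: pKₐ(NH₃) ≈ 38
Listed from poorest to best leaving group as asked.

NH₂⁻ < OH⁻ < SR'₂ < N₂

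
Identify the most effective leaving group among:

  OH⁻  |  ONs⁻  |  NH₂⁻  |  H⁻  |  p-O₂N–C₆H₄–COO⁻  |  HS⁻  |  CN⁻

ONs⁻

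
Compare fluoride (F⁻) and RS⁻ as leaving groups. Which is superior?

fluoride (F⁻)

fluoride (F⁻) is the better leaving group.
pKₐ(HF) ≈ 3.2 versus pKₐ(RSH (a thiol)) ≈ 10.5: fluoride (F⁻) is the much weaker base.
Small and strongly basic; the poor halide leaving group.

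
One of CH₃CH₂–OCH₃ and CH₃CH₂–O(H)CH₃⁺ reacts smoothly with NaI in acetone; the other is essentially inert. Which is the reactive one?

From CH₃CH₂–OCH₃ the departing group would be CH₃O⁻ (pKₐ(CH₃OH) ≈ 15.5). Strong base; alkoxides do not leave unassisted.
From CH₃CH₂–O(H)CH₃⁺ the leaving group is R'OH (pKₐ(R'OH₂⁺) ≈ -2.4). Neutral; leaves from a protonated ether (an oxonium ion, R–O(H)R'⁺).
(In practice CH₃CH₂–O(H)CH₃⁺ is made from CH₃CH₂–OCH₃ by protonation with concentrated HI, allowing neutral methanol, rather than methoxide, to depart.)

CH₃CH₂–O(H)CH₃⁺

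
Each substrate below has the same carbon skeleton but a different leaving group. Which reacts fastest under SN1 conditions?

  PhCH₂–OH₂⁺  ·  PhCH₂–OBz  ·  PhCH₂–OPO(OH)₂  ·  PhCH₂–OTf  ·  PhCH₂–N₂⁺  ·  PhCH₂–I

PhCH₂–N₂⁺

Identical carbon frameworks mean the comparison reduces to leaving-group quality.
The more stable X⁻ (or X) is on its own — i.e. the weaker a base it is — the better a leaving group it makes.
PhCH₂–N₂⁺ loses N₂: no meaningful conjugate acid; N₂ departs as an exceptionally stable neutral molecule
PhCH₂–OTf loses OTf⁻: pKₐ(CF₃SO₃H (triflic acid)) ≈ -14
PhCH₂–I loses I⁻: pKₐ(HI) ≈ -10
PhCH₂–OH₂⁺ loses H₂O: pKₐ(H₃O⁺) ≈ -1.7
PhCH₂–OPO(OH)₂ loses H₂PO₄⁻: pKₐ(H₃PO₄) ≈ 2.1
PhCH₂–OBz loses PhCOO⁻: pKₐ(C₆H₅COOH) ≈ 4.2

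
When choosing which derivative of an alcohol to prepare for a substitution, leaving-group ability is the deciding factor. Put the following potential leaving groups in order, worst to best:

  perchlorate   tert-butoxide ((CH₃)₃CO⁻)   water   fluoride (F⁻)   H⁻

The more stable X⁻ (or X) is on its own — i.e. the weaker a base it is — the better a leaving group it makes.
perchlorate: pKₐ(HClO₄) ≈ -10
water: pKₐ(H₃O⁺) ≈ -1.7
fluoride (F⁻): pKₐ(HF) ≈ 3.2 — small and strongly basic; the poor halide leaving group
tert-butoxide ((CH₃)₃CO⁻): pKₐ(t-BuOH) ≈ 18
H⁻: pKₐ(H₂) ≈ 36
Listed from poorest to best leaving group as asked.

H⁻ < tert-butoxide ((CH₃)₃CO⁻) < fluoride (F⁻) < water < perchlorate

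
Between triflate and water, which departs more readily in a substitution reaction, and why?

triflate is the better leaving group.
pKₐ(CF₃SO₃H (triflic acid)) ≈ -14 versus pKₐ(H₃O⁺) ≈ -1.7: triflate is the much weaker base.
Charge spread over three oxygens and a CF₃ group; the premier leaving group in synthesis.

triflate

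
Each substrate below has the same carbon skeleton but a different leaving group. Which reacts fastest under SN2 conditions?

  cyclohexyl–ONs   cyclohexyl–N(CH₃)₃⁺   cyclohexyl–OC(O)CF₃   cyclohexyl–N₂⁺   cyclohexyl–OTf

Identical carbon frameworks mean the comparison reduces to leaving-group quality.
A good leaving group is a weak base: the lower the pKₐ of its conjugate acid, the more readily it departs.
cyclohexyl–N₂⁺ loses N₂: no meaningful conjugate acid; N₂ departs as an exceptionally stable neutral molecule
cyclohexyl–OTf loses OTf⁻: pKₐ(CF₃SO₃H (triflic acid)) ≈ -14
cyclohexyl–ONs loses ONs⁻: pKₐ(p-O₂NC₆H₄SO₃H) ≈ -3.5
cyclohexyl–OC(O)CF₃ loses CF₃COO⁻: pKₐ(CF₃COOH) ≈ 0.2
cyclohexyl–N(CH₃)₃⁺ loses NR'₃: pKₐ(R'₃NH⁺) ≈ 10.7

cyclohexyl–N₂⁺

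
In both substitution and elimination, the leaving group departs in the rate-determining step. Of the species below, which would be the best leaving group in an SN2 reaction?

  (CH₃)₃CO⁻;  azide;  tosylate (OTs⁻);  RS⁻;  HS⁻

tosylate (OTs⁻)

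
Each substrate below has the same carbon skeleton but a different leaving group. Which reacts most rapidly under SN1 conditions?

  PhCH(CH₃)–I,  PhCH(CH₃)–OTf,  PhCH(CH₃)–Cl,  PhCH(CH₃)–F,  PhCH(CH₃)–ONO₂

The skeletons are identical, so relative rate is governed entirely by leaving-group ability.
A good leaving group is a weak base: the lower the pKₐ of its conjugate acid, the more readily it departs.
PhCH(CH₃)–OTf loses OTf⁻: pKₐ(CF₃SO₃H (triflic acid)) ≈ -14
PhCH(CH₃)–I loses I⁻: pKₐ(HI) ≈ -10
PhCH(CH₃)–Cl loses Cl⁻: pKₐ(HCl) ≈ -7
PhCH(CH₃)–ONO₂ loses NO₃⁻: pKₐ(HNO₃) ≈ -1.3
PhCH(CH₃)–F loses F⁻: pKₐ(HF) ≈ 3.2

PhCH(CH₃)–OTf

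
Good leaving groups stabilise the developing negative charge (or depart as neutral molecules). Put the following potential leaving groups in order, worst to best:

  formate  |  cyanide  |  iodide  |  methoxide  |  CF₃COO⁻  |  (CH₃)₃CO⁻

Leaving-group ability tracks the stability of the departed species; conjugate-acid pKₐ is the usual yardstick (lower pKₐ → better LG).
iodide: pKₐ(HI) ≈ -10
CF₃COO⁻: pKₐ(CF₃COOH) ≈ 0.2
formate: pKₐ(HCOOH) ≈ 3.8
cyanide: pKₐ(HCN) ≈ 9.2
methoxide: pKₐ(CH₃OH) ≈ 15.5
(CH₃)₃CO⁻: pKₐ(t-BuOH) ≈ 18
Reversing gives the worst-to-best order requested.

(CH₃)₃CO⁻ < methoxide < cyanide < formate < CF₃COO⁻ < iodide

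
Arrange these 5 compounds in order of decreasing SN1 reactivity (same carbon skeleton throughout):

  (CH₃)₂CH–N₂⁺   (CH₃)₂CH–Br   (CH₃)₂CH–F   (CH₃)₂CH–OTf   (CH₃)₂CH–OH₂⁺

With the same alkyl group throughout, only the leaving group differentiates the rates.
A good leaving group is a weak base: the lower the pKₐ of its conjugate acid, the more readily it departs.
(CH₃)₂CH–N₂⁺ loses N₂: no meaningful conjugate acid; N₂ departs as an exceptionally stable neutral molecule
(CH₃)₂CH–OTf loses OTf⁻: pKₐ(CF₃SO₃H (triflic acid)) ≈ -14
(CH₃)₂CH–Br loses Br⁻: pKₐ(HBr) ≈ -9
(CH₃)₂CH–OH₂⁺ loses H₂O: pKₐ(H₃O⁺) ≈ -1.7
(CH₃)₂CH–F loses F⁻: pKₐ(HF) ≈ 3.2

(CH₃)₂CH–N₂⁺ > (CH₃)₂CH–OTf > (CH₃)₂CH–Br > (CH₃)₂CH–OH₂⁺ > (CH₃)₂CH–F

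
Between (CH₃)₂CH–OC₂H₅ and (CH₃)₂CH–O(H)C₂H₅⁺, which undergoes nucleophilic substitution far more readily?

From (CH₃)₂CH–OC₂H₅ the departing group would be CH₃CH₂O⁻ (pKₐ(CH₃CH₂OH) ≈ 16). Strong base; alkoxides do not leave unassisted.
From (CH₃)₂CH–O(H)C₂H₅⁺ the leaving group is R'OH (pKₐ(R'OH₂⁺) ≈ -2.4). Neutral; leaves from a protonated ether (an oxonium ion, R–O(H)R'⁺).
(In practice (CH₃)₂CH–O(H)C₂H₅⁺ is made from (CH₃)₂CH–OC₂H₅ by protonation with concentrated HBr, allowing neutral ethanol, rather than ethoxide, to depart.)

(CH₃)₂CH–O(H)C₂H₅⁺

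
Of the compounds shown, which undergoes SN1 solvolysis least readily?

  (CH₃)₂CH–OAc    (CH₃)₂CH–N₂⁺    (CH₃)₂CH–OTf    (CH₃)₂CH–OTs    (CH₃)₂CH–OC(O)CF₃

(CH₃)₂CH–OAc

Identical carbon frameworks mean the comparison reduces to leaving-group quality.
Rank by basicity of the departing species: weakest base leaves most easily.
(CH₃)₂CH–N₂⁺ loses N₂: no meaningful conjugate acid; N₂ departs as an exceptionally stable neutral molecule
(CH₃)₂CH–OTf loses OTf⁻: pKₐ(CF₃SO₃H (triflic acid)) ≈ -14
(CH₃)₂CH–OTs loses OTs⁻: pKₐ(p-CH₃C₆H₄SO₃H (TsOH)) ≈ -2.8
(CH₃)₂CH–OC(O)CF₃ loses CF₃COO⁻: pKₐ(CF₃COOH) ≈ 0.2
(CH₃)₂CH–OAc loses AcO⁻: pKₐ(CH₃COOH) ≈ 4.8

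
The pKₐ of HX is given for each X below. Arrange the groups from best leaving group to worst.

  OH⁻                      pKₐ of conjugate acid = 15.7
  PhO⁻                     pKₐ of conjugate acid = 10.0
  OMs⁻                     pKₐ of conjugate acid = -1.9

OMs⁻ > PhO⁻ > OH⁻

Lower conjugate-acid pKₐ ⇒ weaker base ⇒ better leaving group.
Sorting by the given values: OMs⁻ (-1.9), PhO⁻ (10.0), OH⁻ (15.7).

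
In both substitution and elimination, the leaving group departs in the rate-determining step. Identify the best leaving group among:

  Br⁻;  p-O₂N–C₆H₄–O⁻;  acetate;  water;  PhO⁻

Br⁻: pKₐ(HBr) ≈ -9
water: pKₐ(H₃O⁺) ≈ -1.7
acetate: pKₐ(CH₃COOH) ≈ 4.8
p-O₂N–C₆H₄–O⁻: pKₐ(p-nitrophenol) ≈ 7.2
PhO⁻: pKₐ(C₆H₅OH (phenol)) ≈ 10

Br⁻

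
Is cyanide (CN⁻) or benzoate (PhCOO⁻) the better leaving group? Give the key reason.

benzoate (PhCOO⁻) is the better leaving group.
pKₐ(C₆H₅COOH) ≈ 4.2 versus pKₐ(HCN) ≈ 9.2: benzoate (PhCOO⁻) is the much weaker base.
Aryl carboxylate.

benzoate (PhCOO⁻)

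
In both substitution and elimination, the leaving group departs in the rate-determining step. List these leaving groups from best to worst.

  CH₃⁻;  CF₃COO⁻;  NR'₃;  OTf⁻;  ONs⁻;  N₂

N₂ > OTf⁻ > ONs⁻ > CF₃COO⁻ > NR'₃ > CH₃⁻

N₂: no meaningful conjugate acid; N₂ departs as an exceptionally stable neutral molecule
OTf⁻: pKₐ(CF₃SO₃H (triflic acid)) ≈ -14 — charge spread over three oxygens and a CF₃ group; the premier leaving group in synthesis
ONs⁻: pKₐ(p-O₂NC₆H₄SO₃H) ≈ -3.5
CF₃COO⁻: pKₐ(CF₃COOH) ≈ 0.2 — strongly electron-withdrawing CF₃ stabilises the carboxylate
NR'₃: pKₐ(R'₃NH⁺) ≈ 10.7 — neutral but still a fairly strong base; Hofmann-elimination LG
CH₃⁻: pKₐ(CH₄) ≈ 48 — unstabilised carbanion; the worst conceivable leaving group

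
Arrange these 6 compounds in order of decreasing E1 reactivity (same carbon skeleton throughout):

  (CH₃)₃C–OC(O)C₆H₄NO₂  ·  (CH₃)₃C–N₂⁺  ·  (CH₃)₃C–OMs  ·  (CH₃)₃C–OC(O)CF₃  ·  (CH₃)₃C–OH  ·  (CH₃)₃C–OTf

With the same alkyl group throughout, only the leaving group differentiates the rates.
Leaving-group ability tracks the stability of the departed species; conjugate-acid pKₐ is the usual yardstick (lower pKₐ → better LG).
(CH₃)₃C–N₂⁺ loses N₂: no meaningful conjugate acid; N₂ departs as an exceptionally stable neutral molecule
(CH₃)₃C–OTf loses OTf⁻: pKₐ(CF₃SO₃H (triflic acid)) ≈ -14
(CH₃)₃C–OMs loses OMs⁻: pKₐ(CH₃SO₃H (MsOH)) ≈ -1.9
(CH₃)₃C–OC(O)CF₃ loses CF₃COO⁻: pKₐ(CF₃COOH) ≈ 0.2
(CH₃)₃C–OC(O)C₆H₄NO₂ loses p-O₂N–C₆H₄–COO⁻: pKₐ(p-nitrobenzoic acid) ≈ 3.4
(CH₃)₃C–OH loses OH⁻: pKₐ(H₂O) ≈ 15.7

(CH₃)₃C–N₂⁺ > (CH₃)₃C–OTf > (CH₃)₃C–OMs > (CH₃)₃C–OC(O)CF₃ > (CH₃)₃C–OC(O)C₆H₄NO₂ > (CH₃)₃C–OH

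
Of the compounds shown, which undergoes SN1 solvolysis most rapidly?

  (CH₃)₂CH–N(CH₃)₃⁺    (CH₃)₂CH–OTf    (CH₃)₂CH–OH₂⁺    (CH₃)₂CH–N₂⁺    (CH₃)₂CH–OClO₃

(CH₃)₂CH–N₂⁺

Same R in every case — rank the leaving groups.
Leaving-group ability tracks the stability of the departed species; conjugate-acid pKₐ is the usual yardstick (lower pKₐ → better LG).
(CH₃)₂CH–N₂⁺ loses N₂: no meaningful conjugate acid; N₂ departs as an exceptionally stable neutral molecule
(CH₃)₂CH–OTf loses OTf⁻: pKₐ(CF₃SO₃H (triflic acid)) ≈ -14
(CH₃)₂CH–OClO₃ loses ClO₄⁻: pKₐ(HClO₄) ≈ -10
(CH₃)₂CH–OH₂⁺ loses H₂O: pKₐ(H₃O⁺) ≈ -1.7
(CH₃)₂CH–N(CH₃)₃⁺ loses NR'₃: pKₐ(R'₃NH⁺) ≈ 10.7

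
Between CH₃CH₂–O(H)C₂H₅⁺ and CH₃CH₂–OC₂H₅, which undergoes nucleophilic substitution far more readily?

From CH₃CH₂–OC₂H₅ the departing group would be CH₃CH₂O⁻ (pKₐ(CH₃CH₂OH) ≈ 16). Strong base; alkoxides do not leave unassisted.
From CH₃CH₂–O(H)C₂H₅⁺ the leaving group is R'OH (pKₐ(R'OH₂⁺) ≈ -2.4). Neutral; leaves from a protonated ether (an oxonium ion, R–O(H)R'⁺).
(In practice CH₃CH₂–O(H)C₂H₅⁺ is made from CH₃CH₂–OC₂H₅ by protonation with concentrated HBr, allowing neutral ethanol, rather than ethoxide, to depart.)

CH₃CH₂–O(H)C₂H₅⁺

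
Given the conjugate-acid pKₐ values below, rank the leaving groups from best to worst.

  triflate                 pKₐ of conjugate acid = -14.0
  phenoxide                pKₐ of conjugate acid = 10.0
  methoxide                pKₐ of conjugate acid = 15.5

Lower conjugate-acid pKₐ ⇒ weaker base ⇒ better leaving group.
Sorting by the given values: triflate (-14.0), phenoxide (10.0), methoxide (15.5).

triflate > phenoxide > methoxide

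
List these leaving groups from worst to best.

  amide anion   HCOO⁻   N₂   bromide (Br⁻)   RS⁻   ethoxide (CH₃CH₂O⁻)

amide anion < ethoxide (CH₃CH₂O⁻) < RS⁻ < HCOO⁻ < bromide (Br⁻) < N₂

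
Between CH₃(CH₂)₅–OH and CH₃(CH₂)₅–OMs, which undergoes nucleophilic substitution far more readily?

From CH₃(CH₂)₅–OH the departing group would be OH⁻ (pKₐ(H₂O) ≈ 15.7). Strong base; essentially never leaves without prior activation.
From CH₃(CH₂)₅–OMs the leaving group is OMs⁻ (pKₐ(CH₃SO₃H (MsOH)) ≈ -1.9). Resonance-delocalised alkanesulfonate.
(In practice CH₃(CH₂)₅–OMs is made from CH₃(CH₂)₅–OH by treatment with MsCl / Et₃N, converting the hydroxyl into a mesylate.)

CH₃(CH₂)₅–OMs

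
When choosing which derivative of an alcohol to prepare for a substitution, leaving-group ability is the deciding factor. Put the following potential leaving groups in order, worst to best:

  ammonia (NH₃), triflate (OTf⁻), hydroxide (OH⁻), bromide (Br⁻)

hydroxide (OH⁻) < ammonia (NH₃) < bromide (Br⁻) < triflate (OTf⁻)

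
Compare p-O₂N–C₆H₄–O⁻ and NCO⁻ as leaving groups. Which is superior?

NCO⁻

NCO⁻ is the better leaving group.
pKₐ(HOCN) ≈ 3.5 versus pKₐ(p-nitrophenol) ≈ 7.2: NCO⁻ is the much weaker base.
Resonance between N and O.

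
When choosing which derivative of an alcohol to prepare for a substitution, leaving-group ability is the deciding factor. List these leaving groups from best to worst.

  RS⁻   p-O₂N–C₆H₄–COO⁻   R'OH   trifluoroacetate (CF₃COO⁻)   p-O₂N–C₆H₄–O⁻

R'OH > trifluoroacetate (CF₃COO⁻) > p-O₂N–C₆H₄–COO⁻ > p-O₂N–C₆H₄–O⁻ > RS⁻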